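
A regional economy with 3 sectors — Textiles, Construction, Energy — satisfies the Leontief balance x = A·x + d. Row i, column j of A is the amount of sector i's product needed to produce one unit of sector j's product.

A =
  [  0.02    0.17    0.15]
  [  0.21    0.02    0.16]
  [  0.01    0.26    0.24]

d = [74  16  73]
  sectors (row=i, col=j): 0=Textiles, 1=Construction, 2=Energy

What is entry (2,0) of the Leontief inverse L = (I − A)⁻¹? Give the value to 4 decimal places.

Form M = I − A:
  [  0.98   -0.17   -0.15]
  [ -0.21    0.98   -0.16]
  [ -0.01   -0.26    0.76]
Leontief inverse L = M⁻¹:
  [  1.0784    0.2579    0.2671]
  [  0.2472    1.1399    0.2888]
  [  0.0988    0.3934    1.4181]
Total output x = L · d:
  x_0 = 1.0784·74 + 0.2579·16 + 0.2671·73 = 103.4312
  x_1 = 0.2472·74 + 1.1399·16 + 0.2888·73 = 57.6125
  x_2 = 0.0988·74 + 0.3934·16 + 1.4181·73 = 117.1231

L[2,0] = 0.0988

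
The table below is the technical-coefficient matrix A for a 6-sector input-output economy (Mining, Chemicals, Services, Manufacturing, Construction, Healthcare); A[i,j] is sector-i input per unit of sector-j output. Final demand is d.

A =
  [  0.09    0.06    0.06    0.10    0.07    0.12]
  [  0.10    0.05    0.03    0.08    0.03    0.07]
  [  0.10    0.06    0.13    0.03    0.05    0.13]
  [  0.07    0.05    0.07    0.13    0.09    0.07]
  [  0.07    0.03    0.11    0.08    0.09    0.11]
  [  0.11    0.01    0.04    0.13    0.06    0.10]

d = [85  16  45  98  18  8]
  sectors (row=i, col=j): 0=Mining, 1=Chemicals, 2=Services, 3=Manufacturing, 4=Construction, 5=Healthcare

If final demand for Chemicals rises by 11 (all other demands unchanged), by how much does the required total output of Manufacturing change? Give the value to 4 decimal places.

0.9765

Form M = I − A:
  [  0.91   -0.06   -0.06   -0.10   -0.07   -0.12]
  [ -0.10    0.95   -0.03   -0.08   -0.03   -0.07]
  [ -0.10   -0.06    0.87   -0.03   -0.05   -0.13]
  [ -0.07   -0.05   -0.07    0.87   -0.09   -0.07]
  [ -0.07   -0.03   -0.11   -0.08    0.91   -0.11]
  [ -0.11   -0.01   -0.04   -0.13   -0.06    0.90]
Leontief inverse L = M⁻¹:
  [  1.1747    0.0988    0.1267    0.1927    0.1337    0.2139]
  [  0.1607    1.0792    0.0761    0.1478    0.0758    0.1371]
  [  0.1878    0.0996    1.1996    0.1164    0.1102    0.2286]
  [  0.1497    0.0888    0.1381    1.2176    0.1530    0.1602]
  [  0.1540    0.0686    0.1817    0.1671    1.1531    0.2060]
  [  0.1856    0.0459    0.1017    0.2174    0.1211    1.1858]
Total output x = L · d:
  x_0 = 1.1747·85 + 0.0988·16 + 0.1267·45 + 0.1927·98 + 0.1337·18 + 0.2139·8 = 130.1340
  x_1 = 0.1607·85 + 1.0792·16 + 0.0761·45 + 0.1478·98 + 0.0758·18 + 0.1371·8 = 51.2967
  x_2 = 0.1878·85 + 0.0996·16 + 1.1996·45 + 0.1164·98 + 0.1102·18 + 0.2286·8 = 86.7665
  x_3 = 0.1497·85 + 0.0888·16 + 0.1381·45 + 1.2176·98 + 0.1530·18 + 0.1602·8 = 143.7175
  x_4 = 0.1540·85 + 0.0686·16 + 0.1817·45 + 0.1671·98 + 1.1531·18 + 0.2060·8 = 61.1386
  x_5 = 0.1856·85 + 0.0459·16 + 0.1017·45 + 0.2174·98 + 0.1211·18 + 1.1858·8 = 54.0555
Δx_3 = L[3,1] · Δd_1 = 0.0888 · 11 = 0.9765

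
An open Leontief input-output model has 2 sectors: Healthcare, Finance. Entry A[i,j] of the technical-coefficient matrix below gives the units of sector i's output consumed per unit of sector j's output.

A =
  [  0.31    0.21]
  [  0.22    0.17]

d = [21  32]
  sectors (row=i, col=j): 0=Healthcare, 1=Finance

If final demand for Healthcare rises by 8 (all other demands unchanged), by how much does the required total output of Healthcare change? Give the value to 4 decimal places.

12.6116

Form M = I − A:
  [  0.69   -0.21]
  [ -0.22    0.83]
Leontief inverse L = M⁻¹:
  [  1.5764    0.3989]
  [  0.4179    1.3105]
Total output x = L · d:
  x_0 = 1.5764·21 + 0.3989·32 = 45.8689
  x_1 = 0.4179·21 + 1.3105·32 = 50.7123
Δx_0 = L[0,0] · Δd_0 = 1.5764 · 8 = 12.6116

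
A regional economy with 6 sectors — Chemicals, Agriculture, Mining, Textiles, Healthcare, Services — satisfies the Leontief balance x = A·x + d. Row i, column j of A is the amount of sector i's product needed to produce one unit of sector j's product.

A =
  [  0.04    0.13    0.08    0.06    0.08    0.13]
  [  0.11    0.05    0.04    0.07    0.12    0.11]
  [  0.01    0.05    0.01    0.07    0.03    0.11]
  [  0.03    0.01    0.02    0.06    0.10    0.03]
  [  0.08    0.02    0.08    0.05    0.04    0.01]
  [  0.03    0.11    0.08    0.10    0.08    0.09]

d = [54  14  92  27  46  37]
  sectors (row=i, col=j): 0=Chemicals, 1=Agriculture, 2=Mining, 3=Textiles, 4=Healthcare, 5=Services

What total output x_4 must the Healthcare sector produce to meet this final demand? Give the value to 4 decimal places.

Form M = I − A:
  [  0.96   -0.13   -0.08   -0.06   -0.08   -0.13]
  [ -0.11    0.95   -0.04   -0.07   -0.12   -0.11]
  [ -0.01   -0.05    0.99   -0.07   -0.03   -0.11]
  [ -0.03   -0.01   -0.02    0.94   -0.10   -0.03]
  [ -0.08   -0.02   -0.08   -0.05    0.96   -0.01]
  [ -0.03   -0.11   -0.08   -0.10   -0.08    0.91]
Leontief inverse L = M⁻¹:
  [  1.0861    0.1825    0.1254    0.1211    0.1463    0.1980]
  [  0.1517    1.1030    0.0879    0.1263    0.1807    0.1718]
  [  0.0331    0.0781    1.0351    0.1039    0.0676    0.1435]
  [  0.0499    0.0292    0.0416    1.0846    0.1265    0.0528]
  [  0.0998    0.0478    0.1019    0.0795    1.0713    0.0467]
  [  0.0713    0.1536    0.1193    0.1546    0.1407    1.1487]
Total output x = L · d:
  x_0 = 1.0861·54 + 0.1825·14 + 0.1254·92 + 0.1211·27 + 0.1463·46 + 0.1980·37 = 90.0653
  x_1 = 0.1517·54 + 1.1030·14 + 0.0879·92 + 0.1263·27 + 0.1807·46 + 0.1718·37 = 49.7941
  x_2 = 0.0331·54 + 0.0781·14 + 1.0351·92 + 0.1039·27 + 0.0676·46 + 0.1435·37 = 109.3343
  x_3 = 0.0499·54 + 0.0292·14 + 0.0416·92 + 1.0846·27 + 0.1265·46 + 0.0528·37 = 43.9888
  x_4 = 0.0998·54 + 0.0478·14 + 0.1019·92 + 0.0795·27 + 1.0713·46 + 0.0467·37 = 68.5922
  x_5 = 0.0713·54 + 0.1536·14 + 0.1193·92 + 0.1546·27 + 0.1407·46 + 1.1487·37 = 70.1234

68.5922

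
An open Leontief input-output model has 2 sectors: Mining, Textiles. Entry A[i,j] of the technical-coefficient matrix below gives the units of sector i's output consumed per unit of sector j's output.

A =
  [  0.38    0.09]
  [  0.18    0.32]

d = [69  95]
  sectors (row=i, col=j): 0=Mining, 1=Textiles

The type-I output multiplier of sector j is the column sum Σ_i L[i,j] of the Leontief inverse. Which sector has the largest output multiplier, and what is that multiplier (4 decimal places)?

Form M = I − A:
  [  0.62   -0.09]
  [ -0.18    0.68]
Leontief inverse L = M⁻¹:
  [  1.6774    0.2220]
  [  0.4440    1.5294]
Total output x = L · d:
  x_0 = 1.6774·69 + 0.2220·95 = 136.8278
  x_1 = 0.4440·69 + 1.5294·95 = 175.9250
Output multipliers (column sums of L):
  Mining: 2.1214
  Textiles: 1.7514

Mining (2.1214)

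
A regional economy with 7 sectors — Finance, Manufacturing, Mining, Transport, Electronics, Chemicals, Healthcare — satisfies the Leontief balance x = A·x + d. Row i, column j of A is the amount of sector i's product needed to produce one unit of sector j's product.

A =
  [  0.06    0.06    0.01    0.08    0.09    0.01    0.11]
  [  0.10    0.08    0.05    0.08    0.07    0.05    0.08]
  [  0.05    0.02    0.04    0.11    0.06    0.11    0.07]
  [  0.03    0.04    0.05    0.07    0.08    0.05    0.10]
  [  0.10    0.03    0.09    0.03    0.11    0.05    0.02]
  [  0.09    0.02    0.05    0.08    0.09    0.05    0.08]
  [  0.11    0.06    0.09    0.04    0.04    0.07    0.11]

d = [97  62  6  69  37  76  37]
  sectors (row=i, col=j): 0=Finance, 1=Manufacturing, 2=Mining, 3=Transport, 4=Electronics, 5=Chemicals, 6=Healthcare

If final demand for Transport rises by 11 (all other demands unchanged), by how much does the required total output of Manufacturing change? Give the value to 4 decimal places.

1.5784

Form M = I − A:
  [  0.94   -0.06   -0.01   -0.08   -0.09   -0.01   -0.11]
  [ -0.10    0.92   -0.05   -0.08   -0.07   -0.05   -0.08]
  [ -0.05   -0.02    0.96   -0.11   -0.06   -0.11   -0.07]
  [ -0.03   -0.04   -0.05    0.93   -0.08   -0.05   -0.10]
  [ -0.10   -0.03   -0.09   -0.03    0.89   -0.05   -0.02]
  [ -0.09   -0.02   -0.05   -0.08   -0.09    0.95   -0.08]
  [ -0.11   -0.06   -0.09   -0.04   -0.04   -0.07    0.89]
Leontief inverse L = M⁻¹:
  [  1.1225    0.0974    0.0565    0.1283    0.1495    0.0509    0.1743]
  [  0.1728    1.1238    0.1012    0.1435    0.1428    0.0994    0.1586]
  [  0.1137    0.0549    1.0875    0.1666    0.1262    0.1557    0.1401]
  [  0.0917    0.0740    0.0964    1.1205    0.1392    0.0943    0.1631]
  [  0.1594    0.0624    0.1316    0.0839    1.1739    0.0923    0.0798]
  [  0.1544    0.0567    0.0972    0.1353    0.1562    1.0948    0.1489]
  [  0.1853    0.1039    0.1417    0.1072    0.1122    0.1232    1.1926]
Total output x = L · d:
  x_0 = 1.1225·97 + 0.0974·62 + 0.0565·6 + 0.1283·69 + 0.1495·37 + 0.0509·76 + 0.1743·37 = 139.9571
  x_1 = 0.1728·97 + 1.1238·62 + 0.1012·6 + 0.1435·69 + 0.1428·37 + 0.0994·76 + 0.1586·37 = 115.6551
  x_2 = 0.1137·97 + 0.0549·62 + 1.0875·6 + 0.1666·69 + 0.1262·37 + 0.1557·76 + 0.1401·37 = 54.1466
  x_3 = 0.0917·97 + 0.0740·62 + 0.0964·6 + 1.1205·69 + 0.1392·37 + 0.0943·76 + 0.1631·37 = 109.7338
  x_4 = 0.1594·97 + 0.0624·62 + 0.1316·6 + 0.0839·69 + 1.1739·37 + 0.0923·76 + 0.0798·37 = 79.3054
  x_5 = 0.1544·97 + 0.0567·62 + 0.0972·6 + 0.1353·69 + 0.1562·37 + 1.0948·76 + 0.1489·37 = 122.9024
  x_6 = 0.1853·97 + 0.1039·62 + 0.1417·6 + 0.1072·69 + 0.1122·37 + 0.1232·76 + 1.1926·37 = 90.3062
Δx_1 = L[1,3] · Δd_3 = 0.1435 · 11 = 1.5784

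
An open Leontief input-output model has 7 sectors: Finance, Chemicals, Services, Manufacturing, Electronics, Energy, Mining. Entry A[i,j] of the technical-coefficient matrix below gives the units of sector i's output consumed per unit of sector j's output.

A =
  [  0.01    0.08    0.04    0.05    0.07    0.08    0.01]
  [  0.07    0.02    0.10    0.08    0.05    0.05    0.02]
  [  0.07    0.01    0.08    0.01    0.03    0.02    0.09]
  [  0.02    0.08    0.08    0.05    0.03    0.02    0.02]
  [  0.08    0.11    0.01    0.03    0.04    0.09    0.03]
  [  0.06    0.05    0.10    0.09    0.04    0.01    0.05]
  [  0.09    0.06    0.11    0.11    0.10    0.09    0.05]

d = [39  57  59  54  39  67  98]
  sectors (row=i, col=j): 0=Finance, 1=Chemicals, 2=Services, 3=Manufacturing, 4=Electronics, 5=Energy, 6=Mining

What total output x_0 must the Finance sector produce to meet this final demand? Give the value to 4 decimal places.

69.8058

Form M = I − A:
  [  0.99   -0.08   -0.04   -0.05   -0.07   -0.08   -0.01]
  [ -0.07    0.98   -0.10   -0.08   -0.05   -0.05   -0.02]
  [ -0.07   -0.01    0.92   -0.01   -0.03   -0.02   -0.09]
  [ -0.02   -0.08   -0.08    0.95   -0.03   -0.02   -0.02]
  [ -0.08   -0.11   -0.01   -0.03    0.96   -0.09   -0.03]
  [ -0.06   -0.05   -0.10   -0.09   -0.04    0.99   -0.05]
  [ -0.09   -0.06   -0.11   -0.11   -0.10   -0.09    0.95]
Leontief inverse L = M⁻¹:
  [  1.0420    0.1104    0.0805    0.0815    0.0944    0.1045    0.0311]
  [  0.1022    1.0548    0.1435    0.1109    0.0784    0.0780    0.0458]
  [  0.1007    0.0390    1.1186    0.0400    0.0594    0.0492    0.1132]
  [  0.0477    0.1033    0.1167    1.0753    0.0520    0.0415    0.0402]
  [  0.1144    0.1453    0.0579    0.0702    1.0720    0.1213    0.0515]
  [  0.0947    0.0851    0.1471    0.1234    0.0711    1.0409    0.0764]
  [  0.1434    0.1169    0.1798    0.1629    0.1464    0.1367    1.0889]
Total output x = L · d:
  x_0 = 1.0420·39 + 0.1104·57 + 0.0805·59 + 0.0815·54 + 0.0944·39 + 0.1045·67 + 0.0311·98 = 69.8058
  x_1 = 0.1022·39 + 1.0548·57 + 0.1435·59 + 0.1109·54 + 0.0784·39 + 0.0780·67 + 0.0458·98 = 91.3355
  x_2 = 0.1007·39 + 0.0390·57 + 1.1186·59 + 0.0400·54 + 0.0594·39 + 0.0492·67 + 0.1132·98 = 91.0121
  x_3 = 0.0477·39 + 0.1033·57 + 0.1167·59 + 1.0753·54 + 0.0520·39 + 0.0415·67 + 0.0402·98 = 81.4466
  x_4 = 0.1144·39 + 0.1453·57 + 0.0579·59 + 0.0702·54 + 1.0720·39 + 0.1213·67 + 0.0515·98 = 74.9288
  x_5 = 0.0947·39 + 0.0851·57 + 0.1471·59 + 0.1234·54 + 0.0711·39 + 1.0409·67 + 0.0764·98 = 103.8844
  x_6 = 0.1434·39 + 0.1169·57 + 0.1798·59 + 0.1629·54 + 0.1464·39 + 0.1367·67 + 1.0889·98 = 153.2375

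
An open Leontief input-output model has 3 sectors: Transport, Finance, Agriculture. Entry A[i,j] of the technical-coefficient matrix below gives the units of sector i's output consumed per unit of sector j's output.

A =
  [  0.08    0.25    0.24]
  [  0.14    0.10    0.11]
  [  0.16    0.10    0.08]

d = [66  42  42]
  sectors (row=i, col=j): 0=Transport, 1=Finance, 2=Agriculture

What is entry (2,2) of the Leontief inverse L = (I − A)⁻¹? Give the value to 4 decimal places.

Form M = I − A:
  [  0.92   -0.25   -0.24]
  [ -0.14    0.90   -0.11]
  [ -0.16   -0.10    0.92]
Leontief inverse L = M⁻¹:
  [  1.2066    0.3751    0.3596]
  [  0.2162    1.1933    0.1991]
  [  0.2333    0.1949    1.1711]
Total output x = L · d:
  x_0 = 1.2066·66 + 0.3751·42 + 0.3596·42 = 110.4930
  x_1 = 0.2162·66 + 1.1933·42 + 0.1991·42 = 72.7493
  x_2 = 0.2333·66 + 0.1949·42 + 1.1711·42 = 72.7759

L[2,2] = 1.1711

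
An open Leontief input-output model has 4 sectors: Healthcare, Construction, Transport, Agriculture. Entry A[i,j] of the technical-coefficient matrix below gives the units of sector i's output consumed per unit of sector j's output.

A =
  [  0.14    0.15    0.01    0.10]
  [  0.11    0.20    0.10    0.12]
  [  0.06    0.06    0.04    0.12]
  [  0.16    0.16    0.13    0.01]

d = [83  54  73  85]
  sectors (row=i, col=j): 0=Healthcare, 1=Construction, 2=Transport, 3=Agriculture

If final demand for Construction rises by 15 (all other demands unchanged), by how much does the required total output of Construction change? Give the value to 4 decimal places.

20.1859

Form M = I − A:
  [  0.86   -0.15   -0.01   -0.10]
  [ -0.11    0.80   -0.10   -0.12]
  [ -0.06   -0.06    0.96   -0.12]
  [ -0.16   -0.16   -0.13    0.99]
Leontief inverse L = M⁻¹:
  [  1.2322    0.2687    0.0631    0.1647]
  [  0.2224    1.3457    0.1704    0.2062]
  [  0.1223    0.1357    1.0787    0.1596]
  [  0.2511    0.2787    0.1794    1.0910]
Total output x = L · d:
  x_0 = 1.2322·83 + 0.2687·54 + 0.0631·73 + 0.1647·85 = 135.3901
  x_1 = 0.2224·83 + 1.3457·54 + 0.1704·73 + 0.2062·85 = 121.0989
  x_2 = 0.1223·83 + 0.1357·54 + 1.0787·73 + 0.1596·85 = 109.7882
  x_3 = 0.2511·83 + 0.2787·54 + 0.1794·73 + 1.0910·85 = 141.7280
Δx_1 = L[1,1] · Δd_1 = 1.3457 · 15 = 20.1859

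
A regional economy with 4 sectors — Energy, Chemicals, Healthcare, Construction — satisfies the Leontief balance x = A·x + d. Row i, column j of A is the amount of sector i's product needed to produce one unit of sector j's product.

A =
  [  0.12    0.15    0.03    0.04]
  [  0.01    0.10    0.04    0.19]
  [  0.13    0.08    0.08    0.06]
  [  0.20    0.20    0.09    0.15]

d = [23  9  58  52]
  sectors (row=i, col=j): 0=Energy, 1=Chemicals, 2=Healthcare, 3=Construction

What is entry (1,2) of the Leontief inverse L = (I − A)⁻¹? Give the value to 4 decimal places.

L[1,2] = 0.0819

Form M = I − A:
  [  0.88   -0.15   -0.03   -0.04]
  [ -0.01    0.90   -0.04   -0.19]
  [ -0.13   -0.08    0.92   -0.06]
  [ -0.20   -0.20   -0.09    0.85]
Leontief inverse L = M⁻¹:
  [  1.1725    0.2250    0.0587    0.1096]
  [  0.0886    1.1947    0.0819    0.2770]
  [  0.1941    0.1586    1.1122    0.1231]
  [  0.3173    0.3508    0.1509    1.2805]
Total output x = L · d:
  x_0 = 1.1725·23 + 0.2250·9 + 0.0587·58 + 0.1096·52 = 38.0998
  x_1 = 0.0886·23 + 1.1947·9 + 0.0819·58 + 0.2770·52 = 31.9479
  x_2 = 0.1941·23 + 0.1586·9 + 1.1122·58 + 0.1231·52 = 76.8002
  x_3 = 0.3173·23 + 0.3508·9 + 0.1509·58 + 1.2805·52 = 85.7901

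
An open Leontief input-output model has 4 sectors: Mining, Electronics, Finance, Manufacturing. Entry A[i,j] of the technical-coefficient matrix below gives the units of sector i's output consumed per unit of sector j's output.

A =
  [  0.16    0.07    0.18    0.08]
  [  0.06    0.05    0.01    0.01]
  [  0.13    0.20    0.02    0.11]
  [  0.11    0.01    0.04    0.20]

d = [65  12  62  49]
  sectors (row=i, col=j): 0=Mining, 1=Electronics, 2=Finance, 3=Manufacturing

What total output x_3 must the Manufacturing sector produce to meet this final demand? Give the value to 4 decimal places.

80.6628

Form M = I − A:
  [  0.84   -0.07   -0.18   -0.08]
  [ -0.06    0.95   -0.01   -0.01]
  [ -0.13   -0.20    0.98   -0.11]
  [ -0.11   -0.01   -0.04    0.80]
Leontief inverse L = M⁻¹:
  [  1.2589    0.1448    0.2393    0.1606]
  [  0.0836    1.0648    0.0273    0.0254]
  [  0.2048    0.2416    1.0674    0.1703]
  [  0.1844    0.0453    0.0866    1.2809]
Total output x = L · d:
  x_0 = 1.2589·65 + 0.1448·12 + 0.2393·62 + 0.1606·49 = 106.2679
  x_1 = 0.0836·65 + 1.0648·12 + 0.0273·62 + 0.0254·49 = 21.1474
  x_2 = 0.2048·65 + 0.2416·12 + 1.0674·62 + 0.1703·49 = 90.7319
  x_3 = 0.1844·65 + 0.0453·12 + 0.0866·62 + 1.2809·49 = 80.6628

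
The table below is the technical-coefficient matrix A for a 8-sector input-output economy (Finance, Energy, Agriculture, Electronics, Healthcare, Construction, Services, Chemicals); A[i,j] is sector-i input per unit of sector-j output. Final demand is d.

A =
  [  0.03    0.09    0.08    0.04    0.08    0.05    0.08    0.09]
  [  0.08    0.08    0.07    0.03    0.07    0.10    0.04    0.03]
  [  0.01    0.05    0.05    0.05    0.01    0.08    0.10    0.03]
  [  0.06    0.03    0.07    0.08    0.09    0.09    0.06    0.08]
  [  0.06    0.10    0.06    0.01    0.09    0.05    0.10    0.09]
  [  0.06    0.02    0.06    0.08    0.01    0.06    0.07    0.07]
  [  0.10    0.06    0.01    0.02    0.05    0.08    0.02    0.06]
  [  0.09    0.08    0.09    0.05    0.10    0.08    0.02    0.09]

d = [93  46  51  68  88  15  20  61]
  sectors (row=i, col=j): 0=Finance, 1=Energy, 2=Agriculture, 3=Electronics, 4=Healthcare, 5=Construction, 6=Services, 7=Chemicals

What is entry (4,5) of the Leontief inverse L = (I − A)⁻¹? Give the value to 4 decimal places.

L[4,5] = 0.1313

Form M = I − A:
  [  0.97   -0.09   -0.08   -0.04   -0.08   -0.05   -0.08   -0.09]
  [ -0.08    0.92   -0.07   -0.03   -0.07   -0.10   -0.04   -0.03]
  [ -0.01   -0.05    0.95   -0.05   -0.01   -0.08   -0.10   -0.03]
  [ -0.06   -0.03   -0.07    0.92   -0.09   -0.09   -0.06   -0.08]
  [ -0.06   -0.10   -0.06   -0.01    0.91   -0.05   -0.10   -0.09]
  [ -0.06   -0.02   -0.06   -0.08   -0.01    0.94   -0.07   -0.07]
  [ -0.10   -0.06   -0.01   -0.02   -0.05   -0.08    0.98   -0.06]
  [ -0.09   -0.08   -0.09   -0.05   -0.10   -0.08   -0.02    0.91]
Leontief inverse L = M⁻¹:
  [  1.0975    0.1599    0.1445    0.0854    0.1457    0.1294    0.1435    0.1599]
  [  0.1379    1.1423    0.1300    0.0739    0.1266    0.1705    0.1027    0.0945]
  [  0.0572    0.0919    1.0909    0.0843    0.0501    0.1349    0.1412    0.0767]
  [  0.1279    0.1000    0.1385    1.1312    0.1586    0.1704    0.1295    0.1573]
  [  0.1312    0.1753    0.1267    0.0548    1.1592    0.1313    0.1651    0.1634]
  [  0.1120    0.0710    0.1118    0.1211    0.0615    1.1228    0.1200    0.1281]
  [  0.1493    0.1137    0.0624    0.0562    0.1012    0.1371    1.0695    0.1166]
  [  0.1609    0.1588    0.1664    0.1033    0.1742    0.1666    0.0965    1.1710]
Total output x = L · d:
  x_0 = 1.0975·93 + 0.1599·46 + 0.1445·51 + 0.0854·68 + 0.1457·88 + 0.1294·15 + 0.1435·20 + 0.1599·61 = 149.9989
  x_1 = 0.1379·93 + 1.1423·46 + 0.1300·51 + 0.0739·68 + 0.1266·88 + 0.1705·15 + 0.1027·20 + 0.0945·61 = 98.5391
  x_2 = 0.0572·93 + 0.0919·46 + 1.0909·51 + 0.0843·68 + 0.0501·88 + 0.1349·15 + 0.1412·20 + 0.0767·61 = 84.8411
  x_3 = 0.1279·93 + 0.1000·46 + 0.1385·51 + 1.1312·68 + 0.1586·88 + 0.1704·15 + 0.1295·20 + 0.1573·61 = 129.1850
  x_4 = 0.1312·93 + 0.1753·46 + 0.1267·51 + 0.0548·68 + 1.1592·88 + 0.1313·15 + 0.1651·20 + 0.1634·61 = 147.7007
  x_5 = 0.1120·93 + 0.0710·46 + 0.1118·51 + 0.1211·68 + 0.0615·88 + 1.1228·15 + 0.1200·20 + 0.1281·61 = 60.0983
  x_6 = 0.1493·93 + 0.1137·46 + 0.0624·51 + 0.0562·68 + 0.1012·88 + 0.1371·15 + 1.0695·20 + 0.1166·61 = 65.5875
  x_7 = 0.1609·93 + 0.1588·46 + 0.1664·51 + 0.1033·68 + 0.1742·88 + 0.1666·15 + 0.0965·20 + 1.1710·61 = 128.9755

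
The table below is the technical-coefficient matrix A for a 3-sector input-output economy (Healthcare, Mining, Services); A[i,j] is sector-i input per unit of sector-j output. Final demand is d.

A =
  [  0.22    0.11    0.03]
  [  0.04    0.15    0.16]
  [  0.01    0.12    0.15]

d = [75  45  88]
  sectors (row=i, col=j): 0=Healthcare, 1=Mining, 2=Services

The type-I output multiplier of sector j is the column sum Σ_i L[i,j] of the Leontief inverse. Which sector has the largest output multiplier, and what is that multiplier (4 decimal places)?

Form M = I − A:
  [  0.78   -0.11   -0.03]
  [ -0.04    0.85   -0.16]
  [ -0.01   -0.12    0.85]
Leontief inverse L = M⁻¹:
  [  1.2922    0.1784    0.0792]
  [  0.0654    1.2176    0.2315]
  [  0.0244    0.1740    1.2101]
Total output x = L · d:
  x_0 = 1.2922·75 + 0.1784·45 + 0.0792·88 = 111.9133
  x_1 = 0.0654·75 + 1.2176·45 + 0.2315·88 = 80.0713
  x_2 = 0.0244·75 + 0.1740·45 + 1.2101·88 = 116.1502
Output multipliers (column sums of L):
  Healthcare: 1.3821
  Mining: 1.5700
  Services: 1.5208

Mining (1.5700)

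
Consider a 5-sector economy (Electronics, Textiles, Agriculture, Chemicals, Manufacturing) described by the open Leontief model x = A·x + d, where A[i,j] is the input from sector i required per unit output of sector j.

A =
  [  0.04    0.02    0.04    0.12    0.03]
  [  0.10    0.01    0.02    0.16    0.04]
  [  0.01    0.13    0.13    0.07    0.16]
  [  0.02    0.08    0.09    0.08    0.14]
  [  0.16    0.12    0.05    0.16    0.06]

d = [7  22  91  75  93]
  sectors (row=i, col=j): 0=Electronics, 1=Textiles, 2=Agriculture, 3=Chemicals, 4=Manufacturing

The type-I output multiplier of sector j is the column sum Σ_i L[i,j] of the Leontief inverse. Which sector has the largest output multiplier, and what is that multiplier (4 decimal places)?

Chemicals (1.9948)

Form M = I − A:
  [  0.96   -0.02   -0.04   -0.12   -0.03]
  [ -0.10    0.99   -0.02   -0.16   -0.04]
  [ -0.01   -0.13    0.87   -0.07   -0.16]
  [ -0.02   -0.08   -0.09    0.92   -0.14]
  [ -0.16   -0.12   -0.05   -0.16    0.94]
Leontief inverse L = M⁻¹:
  [  1.0636    0.0532    0.0715    0.1661    0.0731]
  [  0.1297    1.0492    0.0581    0.2197    0.0914]
  [  0.0770    0.2012    1.1897    0.1773    0.2399]
  [  0.0746    0.1391    0.1392    1.1673    0.2058]
  [  0.2144    0.1774    0.1066    0.2644    1.1357]
Total output x = L · d:
  x_0 = 1.0636·7 + 0.0532·22 + 0.0715·91 + 0.1661·75 + 0.0731·93 = 34.3829
  x_1 = 0.1297·7 + 1.0492·22 + 0.0581·91 + 0.2197·75 + 0.0914·93 = 54.2496
  x_2 = 0.0770·7 + 0.2012·22 + 1.1897·91 + 0.1773·75 + 0.2399·93 = 148.8400
  x_3 = 0.0746·7 + 0.1391·22 + 0.1392·91 + 1.1673·75 + 0.2058·93 = 122.9360
  x_4 = 0.2144·7 + 0.1774·22 + 0.1066·91 + 0.2644·75 + 1.1357·93 = 140.5564
Output multipliers (column sums of L):
  Electronics: 1.5593
  Textiles: 1.6200
  Agriculture: 1.5651
  Chemicals: 1.9948
  Manufacturing: 1.7460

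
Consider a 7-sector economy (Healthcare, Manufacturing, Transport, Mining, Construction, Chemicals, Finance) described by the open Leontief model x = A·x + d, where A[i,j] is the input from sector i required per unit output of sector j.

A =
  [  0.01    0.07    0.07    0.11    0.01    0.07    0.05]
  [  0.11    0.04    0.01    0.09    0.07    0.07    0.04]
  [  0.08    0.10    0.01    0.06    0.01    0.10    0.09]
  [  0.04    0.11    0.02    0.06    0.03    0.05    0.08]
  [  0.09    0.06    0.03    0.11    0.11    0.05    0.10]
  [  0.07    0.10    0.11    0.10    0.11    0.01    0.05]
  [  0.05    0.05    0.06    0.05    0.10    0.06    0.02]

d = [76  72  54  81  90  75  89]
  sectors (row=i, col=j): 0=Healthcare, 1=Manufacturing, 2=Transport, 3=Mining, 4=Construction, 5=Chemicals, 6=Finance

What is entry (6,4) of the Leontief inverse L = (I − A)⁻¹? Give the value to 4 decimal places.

Form M = I − A:
  [  0.99   -0.07   -0.07   -0.11   -0.01   -0.07   -0.05]
  [ -0.11    0.96   -0.01   -0.09   -0.07   -0.07   -0.04]
  [ -0.08   -0.10    0.99   -0.06   -0.01   -0.10   -0.09]
  [ -0.04   -0.11   -0.02    0.94   -0.03   -0.05   -0.08]
  [ -0.09   -0.06   -0.03   -0.11    0.89   -0.05   -0.10]
  [ -0.07   -0.10   -0.11   -0.10   -0.11    0.99   -0.05]
  [ -0.05   -0.05   -0.06   -0.05   -0.10   -0.06    0.98]
Leontief inverse L = M⁻¹:
  [  1.0559    0.1257    0.0987    0.1647    0.0524    0.1101    0.0925]
  [  0.1554    1.0995    0.0467    0.1569    0.1178    0.1126    0.0877]
  [  0.1303    0.1593    1.0495    0.1273    0.0629    0.1442    0.1337]
  [  0.0862    0.1598    0.0498    1.1172    0.0762    0.0899    0.1191]
  [  0.1509    0.1335    0.0730    0.1924    1.1743    0.1063    0.1608]
  [  0.1353    0.1739    0.1460    0.1815    0.1682    1.0713    0.1140]
  [  0.0979    0.1047    0.0906    0.1119    0.1465    0.1012    1.0673]
Total output x = L · d:
  x_0 = 1.0559·76 + 0.1257·72 + 0.0987·54 + 0.1647·81 + 0.0524·90 + 0.1101·75 + 0.0925·89 = 129.1687
  x_1 = 0.1554·76 + 1.0995·72 + 0.0467·54 + 0.1569·81 + 0.1178·90 + 0.1126·75 + 0.0877·89 = 133.0479
  x_2 = 0.1303·76 + 0.1593·72 + 1.0495·54 + 0.1273·81 + 0.0629·90 + 0.1442·75 + 0.1337·89 = 116.7436
  x_3 = 0.0862·76 + 0.1598·72 + 0.0498·54 + 1.1172·81 + 0.0762·90 + 0.0899·75 + 0.1191·89 = 135.4481
  x_4 = 0.1509·76 + 0.1335·72 + 0.0730·54 + 0.1924·81 + 1.1743·90 + 0.1063·75 + 0.1608·89 = 168.5739
  x_5 = 0.1353·76 + 0.1739·72 + 0.1460·54 + 0.1815·81 + 0.1682·90 + 1.0713·75 + 0.1140·89 = 151.0216
  x_6 = 0.0979·76 + 0.1047·72 + 0.0906·54 + 0.1119·81 + 0.1465·90 + 0.1012·75 + 1.0673·89 = 144.7005

L[6,4] = 0.1465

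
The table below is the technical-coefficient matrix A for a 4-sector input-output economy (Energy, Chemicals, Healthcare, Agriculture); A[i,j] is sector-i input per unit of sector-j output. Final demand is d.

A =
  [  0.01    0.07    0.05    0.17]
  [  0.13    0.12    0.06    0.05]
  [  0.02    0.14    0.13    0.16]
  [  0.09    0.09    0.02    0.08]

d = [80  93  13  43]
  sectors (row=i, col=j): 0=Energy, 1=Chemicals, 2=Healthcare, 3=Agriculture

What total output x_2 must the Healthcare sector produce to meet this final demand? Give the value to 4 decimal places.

51.0430

Form M = I − A:
  [  0.99   -0.07   -0.05   -0.17]
  [ -0.13    0.88   -0.06   -0.05]
  [ -0.02   -0.14    0.87   -0.16]
  [ -0.09   -0.09   -0.02    0.92]
Leontief inverse L = M⁻¹:
  [  1.0462    0.1166    0.0730    0.2124]
  [  0.1664    1.1758    0.0932    0.1108]
  [  0.0729    0.2160    1.1738    0.2294]
  [  0.1202    0.1311    0.0418    1.1236]
Total output x = L · d:
  x_0 = 1.0462·80 + 0.1166·93 + 0.0730·13 + 0.2124·43 = 104.6158
  x_1 = 0.1664·80 + 1.1758·93 + 0.0932·13 + 0.1108·43 = 128.6318
  x_2 = 0.0729·80 + 0.2160·93 + 1.1738·13 + 0.2294·43 = 51.0430
  x_3 = 0.1202·80 + 0.1311·93 + 0.0418·13 + 1.1236·43 = 70.6665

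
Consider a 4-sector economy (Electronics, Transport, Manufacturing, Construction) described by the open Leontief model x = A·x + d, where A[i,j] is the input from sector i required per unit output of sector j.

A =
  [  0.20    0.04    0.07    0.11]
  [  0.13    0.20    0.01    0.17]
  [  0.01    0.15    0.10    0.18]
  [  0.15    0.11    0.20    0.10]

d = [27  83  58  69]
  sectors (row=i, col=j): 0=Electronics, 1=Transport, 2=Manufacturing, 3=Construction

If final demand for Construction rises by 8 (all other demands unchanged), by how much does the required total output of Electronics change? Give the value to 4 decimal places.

1.7107

Form M = I − A:
  [  0.80   -0.04   -0.07   -0.11]
  [ -0.13    0.80   -0.01   -0.17]
  [ -0.01   -0.15    0.90   -0.18]
  [ -0.15   -0.11   -0.20    0.90]
Leontief inverse L = M⁻¹:
  [  1.3120    0.1233    0.1509    0.2138]
  [  0.2737    1.3250    0.1037    0.3045]
  [  0.1158    0.2707    1.1905    0.3034]
  [  0.2778    0.2427    0.3024    1.2514]
Total output x = L · d:
  x_0 = 1.3120·27 + 0.1233·83 + 0.1509·58 + 0.2138·69 = 69.1675
  x_1 = 0.2737·27 + 1.3250·83 + 0.1037·58 + 0.3045·69 = 144.3839
  x_2 = 0.1158·27 + 0.2707·83 + 1.1905·58 + 0.3034·69 = 115.5822
  x_3 = 0.2778·27 + 0.2427·83 + 0.3024·58 + 1.2514·69 = 131.5264
Δx_0 = L[0,3] · Δd_3 = 0.2138 · 8 = 1.7107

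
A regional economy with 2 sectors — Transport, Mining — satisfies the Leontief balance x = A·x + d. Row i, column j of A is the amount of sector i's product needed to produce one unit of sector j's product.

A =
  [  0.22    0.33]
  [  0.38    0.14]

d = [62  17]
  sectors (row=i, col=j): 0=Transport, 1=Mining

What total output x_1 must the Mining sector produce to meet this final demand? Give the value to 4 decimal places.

Form M = I − A:
  [  0.78   -0.33]
  [ -0.38    0.86]
Leontief inverse L = M⁻¹:
  [  1.5768    0.6051]
  [  0.6967    1.4301]
Total output x = L · d:
  x_0 = 1.5768·62 + 0.6051·17 = 108.0491
  x_1 = 0.6967·62 + 1.4301·17 = 67.5101

67.5101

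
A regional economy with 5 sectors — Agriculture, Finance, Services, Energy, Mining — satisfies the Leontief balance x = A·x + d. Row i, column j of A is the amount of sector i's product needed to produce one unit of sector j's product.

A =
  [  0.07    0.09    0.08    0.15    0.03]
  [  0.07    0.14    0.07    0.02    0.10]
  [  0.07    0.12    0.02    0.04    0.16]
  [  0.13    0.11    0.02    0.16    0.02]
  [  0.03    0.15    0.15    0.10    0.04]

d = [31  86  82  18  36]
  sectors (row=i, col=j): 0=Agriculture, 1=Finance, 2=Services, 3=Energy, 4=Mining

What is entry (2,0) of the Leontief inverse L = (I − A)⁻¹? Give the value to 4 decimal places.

L[2,0] = 0.1182

Form M = I − A:
  [  0.93   -0.09   -0.08   -0.15   -0.03]
  [ -0.07    0.86   -0.07   -0.02   -0.10]
  [ -0.07   -0.12    0.98   -0.04   -0.16]
  [ -0.13   -0.11   -0.02    0.84   -0.02]
  [ -0.03   -0.15   -0.15   -0.10    0.96]
Leontief inverse L = M⁻¹:
  [  1.1313    0.1774    0.1216    0.2214    0.0787]
  [  0.1170    1.2284    0.1223    0.0742    0.1535]
  [  0.1182    0.2123    1.0791    0.1023    0.2078]
  [  0.1954    0.1994    0.0652    1.2408    0.0636]
  [  0.0925    0.2514    0.1983    0.1638    1.1072]
Total output x = L · d:
  x_0 = 1.1313·31 + 0.1774·86 + 0.1216·82 + 0.2214·18 + 0.0787·36 = 67.1138
  x_1 = 0.1170·31 + 1.2284·86 + 0.1223·82 + 0.0742·18 + 0.1535·36 = 126.1606
  x_2 = 0.1182·31 + 0.2123·86 + 1.0791·82 + 0.1023·18 + 0.2078·36 = 119.7279
  x_3 = 0.1954·31 + 0.1994·86 + 0.0652·82 + 1.2408·18 + 0.0636·36 = 53.1764
  x_4 = 0.0925·31 + 0.2514·86 + 0.1983·82 + 0.1638·18 + 1.1072·36 = 83.5566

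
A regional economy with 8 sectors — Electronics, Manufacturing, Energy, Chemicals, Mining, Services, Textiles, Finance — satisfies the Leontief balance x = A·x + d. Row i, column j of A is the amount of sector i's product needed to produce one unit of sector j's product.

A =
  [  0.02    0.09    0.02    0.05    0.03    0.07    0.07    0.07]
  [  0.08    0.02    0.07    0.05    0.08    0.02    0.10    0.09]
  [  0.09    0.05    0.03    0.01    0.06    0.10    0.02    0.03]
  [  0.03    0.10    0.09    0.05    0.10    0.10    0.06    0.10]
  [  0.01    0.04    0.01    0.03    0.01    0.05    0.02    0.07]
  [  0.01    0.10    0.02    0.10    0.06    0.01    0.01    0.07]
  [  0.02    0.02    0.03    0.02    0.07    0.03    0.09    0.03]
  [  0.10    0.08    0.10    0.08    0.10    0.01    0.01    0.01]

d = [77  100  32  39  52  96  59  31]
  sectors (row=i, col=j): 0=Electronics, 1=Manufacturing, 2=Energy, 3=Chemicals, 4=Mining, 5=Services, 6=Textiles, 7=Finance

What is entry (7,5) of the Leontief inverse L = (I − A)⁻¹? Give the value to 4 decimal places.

Form M = I − A:
  [  0.98   -0.09   -0.02   -0.05   -0.03   -0.07   -0.07   -0.07]
  [ -0.08    0.98   -0.07   -0.05   -0.08   -0.02   -0.10   -0.09]
  [ -0.09   -0.05    0.97   -0.01   -0.06   -0.10   -0.02   -0.03]
  [ -0.03   -0.10   -0.09    0.95   -0.10   -0.10   -0.06   -0.10]
  [ -0.01   -0.04   -0.01   -0.03    0.99   -0.05   -0.02   -0.07]
  [ -0.01   -0.10   -0.02   -0.10   -0.06    0.99   -0.01   -0.07]
  [ -0.02   -0.02   -0.03   -0.02   -0.07   -0.03    0.91   -0.03]
  [ -0.10   -0.08   -0.10   -0.08   -0.10   -0.01   -0.01    0.99]
Leontief inverse L = M⁻¹:
  [  1.0549    0.1338    0.0575    0.0881    0.0803    0.1004    0.1070    0.1134]
  [  0.1190    1.0718    0.1091    0.0890    0.1333    0.0624    0.1403    0.1362]
  [  0.1166    0.0933    1.0568    0.0458    0.0982    0.1287    0.0498    0.0709]
  [  0.0822    0.1648    0.1409    1.1040    0.1688    0.1483    0.1074    0.1623]
  [  0.0320    0.0680    0.0337    0.0543    1.0405    0.0672    0.0389    0.0945]
  [  0.0455    0.1421    0.0594    0.1343    0.1080    1.0437    0.0444    0.1143]
  [  0.0400    0.0474    0.0507    0.0421    0.1002    0.0526    1.1145    0.0575]
  [  0.1387    0.1316    0.1373    0.1172    0.1496    0.0580    0.0515    1.0641]
Total output x = L · d:
  x_0 = 1.0549·77 + 0.1338·100 + 0.0575·32 + 0.0881·39 + 0.0803·52 + 0.1004·96 + 0.1070·59 + 0.1134·31 = 123.5245
  x_1 = 0.1190·77 + 1.0718·100 + 0.1091·32 + 0.0890·39 + 0.1333·52 + 0.0624·96 + 0.1403·59 + 0.1362·31 = 148.7322
  x_2 = 0.1166·77 + 0.0933·100 + 1.0568·32 + 0.0458·39 + 0.0982·52 + 0.1287·96 + 0.0498·59 + 0.0709·31 = 76.5170
  x_3 = 0.0822·77 + 0.1648·100 + 0.1409·32 + 1.1040·39 + 0.1688·52 + 0.1483·96 + 0.1074·59 + 0.1623·31 = 104.7620
  x_4 = 0.0320·77 + 0.0680·100 + 0.0337·32 + 0.0543·39 + 1.0405·52 + 0.0672·96 + 0.0389·59 + 0.0945·31 = 78.2468
  x_5 = 0.0455·77 + 0.1421·100 + 0.0594·32 + 0.1343·39 + 0.1080·52 + 1.0437·96 + 0.0444·59 + 0.1143·31 = 136.8199
  x_6 = 0.0400·77 + 0.0474·100 + 0.0507·32 + 0.0421·39 + 0.1002·52 + 0.0526·96 + 1.1145·59 + 0.0575·31 = 88.8828
  x_7 = 0.1387·77 + 0.1316·100 + 0.1373·32 + 0.1172·39 + 0.1496·52 + 0.0580·96 + 0.0515·59 + 1.0641·31 = 82.1873

L[7,5] = 0.0580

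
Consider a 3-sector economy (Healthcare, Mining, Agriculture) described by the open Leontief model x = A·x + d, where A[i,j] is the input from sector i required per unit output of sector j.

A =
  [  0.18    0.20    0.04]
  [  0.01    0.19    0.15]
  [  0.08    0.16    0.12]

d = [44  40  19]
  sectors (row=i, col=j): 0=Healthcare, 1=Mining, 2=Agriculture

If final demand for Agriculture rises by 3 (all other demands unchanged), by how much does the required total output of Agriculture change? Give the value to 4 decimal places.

Form M = I − A:
  [  0.82   -0.20   -0.04]
  [ -0.01    0.81   -0.15]
  [ -0.08   -0.16    0.88]
Leontief inverse L = M⁻¹:
  [  1.2344    0.3269    0.1118]
  [  0.0373    1.2875    0.2211]
  [  0.1190    0.2638    1.1867]
Total output x = L · d:
  x_0 = 1.2344·44 + 0.3269·40 + 0.1118·19 = 69.5140
  x_1 = 0.0373·44 + 1.2875·40 + 0.2211·19 = 57.3401
  x_2 = 0.1190·44 + 0.2638·40 + 1.1867·19 = 38.3358
Δx_2 = L[2,2] · Δd_2 = 1.1867 · 3 = 3.5602

3.5602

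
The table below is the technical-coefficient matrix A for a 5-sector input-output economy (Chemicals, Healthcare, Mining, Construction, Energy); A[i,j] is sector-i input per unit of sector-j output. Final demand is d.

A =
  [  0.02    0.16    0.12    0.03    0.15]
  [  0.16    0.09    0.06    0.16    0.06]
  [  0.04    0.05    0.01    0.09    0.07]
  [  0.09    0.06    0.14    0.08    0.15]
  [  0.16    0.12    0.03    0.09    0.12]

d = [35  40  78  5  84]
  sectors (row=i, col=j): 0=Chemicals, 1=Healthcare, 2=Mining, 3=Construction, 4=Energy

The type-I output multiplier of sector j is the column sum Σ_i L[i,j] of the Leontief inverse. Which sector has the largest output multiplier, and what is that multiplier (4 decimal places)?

Energy (2.0401)

Form M = I − A:
  [  0.98   -0.16   -0.12   -0.03   -0.15]
  [ -0.16    0.91   -0.06   -0.16   -0.06]
  [ -0.04   -0.05    0.99   -0.09   -0.07]
  [ -0.09   -0.06   -0.14    0.92   -0.15]
  [ -0.16   -0.12   -0.03   -0.09    0.88]
Leontief inverse L = M⁻¹:
  [  1.1182    0.2460    0.1747    0.1200    0.2417]
  [  0.2519    1.1907    0.1430    0.2466    0.1775]
  [  0.0928    0.1001    1.0505    0.1359    0.1294]
  [  0.1822    0.1538    0.2039    1.1647    0.2563]
  [  0.2595    0.2262    0.1079    0.1792    1.2351]
Total output x = L · d:
  x_0 = 1.1182·35 + 0.2460·40 + 0.1747·78 + 0.1200·5 + 0.2417·84 = 83.5106
  x_1 = 0.2519·35 + 1.1907·40 + 0.1430·78 + 0.2466·5 + 0.1775·84 = 83.7403
  x_2 = 0.0928·35 + 0.1001·40 + 1.0505·78 + 0.1359·5 + 0.1294·84 = 100.7394
  x_3 = 0.1822·35 + 0.1538·40 + 0.2039·78 + 1.1647·5 + 0.2563·84 = 55.7864
  x_4 = 0.2595·35 + 0.2262·40 + 0.1079·78 + 0.1792·5 + 1.2351·84 = 131.1971
Output multipliers (column sums of L):
  Chemicals: 1.9046
  Healthcare: 1.9168
  Mining: 1.6800
  Construction: 1.8463
  Energy: 2.0401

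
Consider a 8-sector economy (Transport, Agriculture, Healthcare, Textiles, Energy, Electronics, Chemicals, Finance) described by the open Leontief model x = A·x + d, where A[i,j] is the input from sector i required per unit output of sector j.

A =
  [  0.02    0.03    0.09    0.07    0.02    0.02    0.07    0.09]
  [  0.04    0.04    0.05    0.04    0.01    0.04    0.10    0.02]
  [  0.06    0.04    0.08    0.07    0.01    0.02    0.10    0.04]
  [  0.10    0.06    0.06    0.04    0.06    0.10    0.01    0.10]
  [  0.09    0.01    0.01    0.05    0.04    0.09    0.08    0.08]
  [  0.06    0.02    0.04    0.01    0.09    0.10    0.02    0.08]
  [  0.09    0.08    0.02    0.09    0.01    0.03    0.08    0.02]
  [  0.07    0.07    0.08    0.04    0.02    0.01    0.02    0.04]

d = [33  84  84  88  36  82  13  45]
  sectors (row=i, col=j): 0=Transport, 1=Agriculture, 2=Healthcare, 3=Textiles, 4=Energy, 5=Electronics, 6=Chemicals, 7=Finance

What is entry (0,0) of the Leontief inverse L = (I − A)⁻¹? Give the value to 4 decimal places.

Form M = I − A:
  [  0.98   -0.03   -0.09   -0.07   -0.02   -0.02   -0.07   -0.09]
  [ -0.04    0.96   -0.05   -0.04   -0.01   -0.04   -0.10   -0.02]
  [ -0.06   -0.04    0.92   -0.07   -0.01   -0.02   -0.10   -0.04]
  [ -0.10   -0.06   -0.06    0.96   -0.06   -0.10   -0.01   -0.10]
  [ -0.09   -0.01   -0.01   -0.05    0.96   -0.09   -0.08   -0.08]
  [ -0.06   -0.02   -0.04   -0.01   -0.09    0.90   -0.02   -0.08]
  [ -0.09   -0.08   -0.02   -0.09   -0.01   -0.03    0.92   -0.02]
  [ -0.07   -0.07   -0.08   -0.04   -0.02   -0.01   -0.02    0.96]
Leontief inverse L = M⁻¹:
  [  1.0683    0.0657    0.1314    0.1086    0.0397    0.0507    0.1112    0.1282]
  [  0.0789    1.0689    0.0812    0.0733    0.0270    0.0670    0.1367    0.0514]
  [  0.1082    0.0764    1.1217    0.1119    0.0298    0.0519    0.1451    0.0799]
  [  0.1552    0.0976    0.1132    1.0837    0.0905    0.1435    0.0609    0.1550]
  [  0.1403    0.0454    0.0529    0.0895    1.0672    0.1284    0.1207    0.1278]
  [  0.1060    0.0483    0.0787    0.0442    0.1161    1.1373    0.0599    0.1245]
  [  0.1362    0.1148    0.0611    0.1294    0.0319    0.0652    1.1234    0.0627]
  [  0.1060    0.0970    0.1169    0.0728    0.0352    0.0348    0.0593    1.0731]
Total output x = L · d:
  x_0 = 1.0683·33 + 0.0657·84 + 0.1314·84 + 0.1086·88 + 0.0397·36 + 0.0507·82 + 0.1112·13 + 0.1282·45 = 74.1691
  x_1 = 0.0789·33 + 1.0689·84 + 0.0812·84 + 0.0733·88 + 0.0270·36 + 0.0670·82 + 0.1367·13 + 0.0514·45 = 116.2216
  x_2 = 0.1082·33 + 0.0764·84 + 1.1217·84 + 0.1119·88 + 0.0298·36 + 0.0519·82 + 0.1451·13 + 0.0799·45 = 124.8638
  x_3 = 0.1552·33 + 0.0976·84 + 0.1132·84 + 1.0837·88 + 0.0905·36 + 0.1435·82 + 0.0609·13 + 0.1550·45 = 140.9814
  x_4 = 0.1403·33 + 0.0454·84 + 0.0529·84 + 0.0895·88 + 1.0672·36 + 0.1284·82 + 0.1207·13 + 0.1278·45 = 77.0349
  x_5 = 0.1060·33 + 0.0483·84 + 0.0787·84 + 0.0442·88 + 0.1161·36 + 1.1373·82 + 0.0599·13 + 0.1245·45 = 121.8749
  x_6 = 0.1362·33 + 0.1148·84 + 0.0611·84 + 0.1294·88 + 0.0319·36 + 0.0652·82 + 1.1234·13 + 0.0627·45 = 54.5719
  x_7 = 0.1060·33 + 0.0970·84 + 0.1169·84 + 0.0728·88 + 0.0352·36 + 0.0348·82 + 0.0593·13 + 1.0731·45 = 81.0485

L[0,0] = 1.0683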